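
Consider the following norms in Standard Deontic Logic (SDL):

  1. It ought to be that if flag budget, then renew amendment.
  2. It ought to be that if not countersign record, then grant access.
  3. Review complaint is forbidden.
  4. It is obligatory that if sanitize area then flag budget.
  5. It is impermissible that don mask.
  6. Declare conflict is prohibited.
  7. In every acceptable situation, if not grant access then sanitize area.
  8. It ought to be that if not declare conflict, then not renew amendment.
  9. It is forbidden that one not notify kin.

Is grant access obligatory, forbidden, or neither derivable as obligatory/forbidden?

Obligatory

F(declare_conflict) at premise 6 means O(¬declare_conflict).
From O(¬declare_conflict) and premise 8, O(¬declare_conflict → ¬renew_amendment), we obtain O(¬renew_amendment).
Premise 1, O(flag_budget → renew_amendment), contraposes to O(¬renew_amendment → ¬flag_budget); with O(¬renew_amendment) we get O(¬flag_budget).
Premise 4, O(sanitize_area → flag_budget), contraposes to O(¬flag_budget → ¬sanitize_area); with O(¬flag_budget) we get O(¬sanitize_area).
Premise 7 is O(¬grant_access → sanitize_area); contrapositively O(¬sanitize_area → grant_access). Since O(¬sanitize_area) holds, K gives O(grant_access).
Premises 2, 3, 5, 9 do not contribute to this derivation.
Hence grant_access is obligatory.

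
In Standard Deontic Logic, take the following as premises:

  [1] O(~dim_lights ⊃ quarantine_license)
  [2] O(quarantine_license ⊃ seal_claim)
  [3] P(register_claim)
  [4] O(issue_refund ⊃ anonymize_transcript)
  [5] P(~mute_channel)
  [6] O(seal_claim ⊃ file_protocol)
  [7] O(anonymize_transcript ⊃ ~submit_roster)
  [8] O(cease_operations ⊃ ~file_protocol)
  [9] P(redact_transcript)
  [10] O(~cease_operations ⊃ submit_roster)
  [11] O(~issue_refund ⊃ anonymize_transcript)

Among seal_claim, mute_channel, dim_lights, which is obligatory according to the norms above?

dim_lights

By case analysis on issue_refund: premise 4 gives O(issue_refund ⊃ anonymize_transcript) and premise 11 gives O(~issue_refund ⊃ anonymize_transcript), so O(anonymize_transcript) either way.
With premise 7, O(anonymize_transcript ⊃ ~submit_roster), the K-axiom yields O(~submit_roster).
Premise 10 is O(~cease_operations ⊃ submit_roster); contrapositively O(~submit_roster ⊃ cease_operations). Since O(~submit_roster) holds, K gives O(cease_operations).
From O(cease_operations) and premise 8, O(cease_operations ⊃ ~file_protocol), we obtain O(~file_protocol).
Premise 6 is O(seal_claim ⊃ file_protocol); contrapositively O(~file_protocol ⊃ ~seal_claim). Since O(~file_protocol) holds, K gives O(~seal_claim).
The contrapositive of premise 2 (O(quarantine_license ⊃ seal_claim)) is O(~seal_claim ⊃ ~quarantine_license), and O(~seal_claim) is already established, so O(~quarantine_license).
The contrapositive of premise 1 (O(~dim_lights ⊃ quarantine_license)) is O(~quarantine_license ⊃ dim_lights), and O(~quarantine_license) is already established, so O(dim_lights).
So O(dim_lights) holds — dim_lights is obligatory. None of the other listed options is made obligatory by any chain of premises.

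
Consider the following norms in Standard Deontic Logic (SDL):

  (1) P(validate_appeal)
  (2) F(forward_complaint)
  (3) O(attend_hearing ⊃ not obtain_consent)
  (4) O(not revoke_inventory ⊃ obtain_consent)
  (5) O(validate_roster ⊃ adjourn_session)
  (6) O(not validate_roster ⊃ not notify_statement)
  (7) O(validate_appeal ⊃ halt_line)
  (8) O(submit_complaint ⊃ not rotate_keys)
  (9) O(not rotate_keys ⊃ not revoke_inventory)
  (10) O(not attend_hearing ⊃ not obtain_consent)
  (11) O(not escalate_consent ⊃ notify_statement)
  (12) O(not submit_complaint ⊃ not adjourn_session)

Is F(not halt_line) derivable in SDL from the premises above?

No

Premise 7 is O(validate_appeal ⊃ halt_line), but O(validate_appeal) is not derivable from the premises (the permission P(validate_appeal) asserts only not O(not validate_appeal), not O(validate_appeal)), so it does not yield O(halt_line).
No other premise forces O(halt_line). An ideal world satisfying every premise can still have not halt_line true, so F(not halt_line) is not derivable.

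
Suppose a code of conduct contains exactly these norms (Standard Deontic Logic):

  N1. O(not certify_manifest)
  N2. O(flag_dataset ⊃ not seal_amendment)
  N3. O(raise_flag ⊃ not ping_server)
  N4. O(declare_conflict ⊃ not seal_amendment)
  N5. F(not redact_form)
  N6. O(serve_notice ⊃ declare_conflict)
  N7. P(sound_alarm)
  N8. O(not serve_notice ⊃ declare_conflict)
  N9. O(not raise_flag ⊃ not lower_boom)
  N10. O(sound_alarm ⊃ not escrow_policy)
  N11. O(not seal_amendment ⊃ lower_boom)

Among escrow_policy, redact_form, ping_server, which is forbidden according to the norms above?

ping_server

Premises 8 and 6 cover both cases: O(not serve_notice ⊃ declare_conflict) and O(serve_notice ⊃ declare_conflict). Since not serve_notice ∨ serve_notice is a tautology, O(declare_conflict) follows.
With premise 4, O(declare_conflict ⊃ not seal_amendment), the K-axiom yields O(not seal_amendment).
Applying K to premise 11 (O(not seal_amendment ⊃ lower_boom)) and O(not seal_amendment) yields O(lower_boom).
Premise 9, O(not raise_flag ⊃ not lower_boom), contraposes to O(lower_boom ⊃ raise_flag); with O(lower_boom) we get O(raise_flag).
From O(raise_flag) and premise 3, O(raise_flag ⊃ not ping_server), we obtain O(not ping_server).
So O(not ping_server) holds, i.e. ping_server is forbidden. None of the other listed options is forbidden under the premises.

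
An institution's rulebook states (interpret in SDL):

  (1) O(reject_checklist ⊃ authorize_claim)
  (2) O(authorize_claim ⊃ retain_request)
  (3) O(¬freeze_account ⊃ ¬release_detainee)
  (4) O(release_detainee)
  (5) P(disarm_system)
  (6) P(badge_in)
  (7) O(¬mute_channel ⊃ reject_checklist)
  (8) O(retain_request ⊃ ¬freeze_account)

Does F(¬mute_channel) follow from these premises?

Premise 4 states O(release_detainee) outright.
The contrapositive of premise 3 (O(¬freeze_account ⊃ ¬release_detainee)) is O(release_detainee ⊃ freeze_account), and O(release_detainee) is already established, so O(freeze_account).
The contrapositive of premise 8 (O(retain_request ⊃ ¬freeze_account)) is O(freeze_account ⊃ ¬retain_request), and O(freeze_account) is already established, so O(¬retain_request).
Premise 2 is O(authorize_claim ⊃ retain_request); contrapositively O(¬retain_request ⊃ ¬authorize_claim). Since O(¬retain_request) holds, K gives O(¬authorize_claim).
Premise 1, O(reject_checklist ⊃ authorize_claim), contraposes to O(¬authorize_claim ⊃ ¬reject_checklist); with O(¬authorize_claim) we get O(¬reject_checklist).
Premise 7 is O(¬mute_channel ⊃ reject_checklist); contrapositively O(¬reject_checklist ⊃ mute_channel). Since O(¬reject_checklist) holds, K gives O(mute_channel).
Premises 5, 6 do not contribute to this derivation.
So O(mute_channel) holds, i.e. F(¬mute_channel). The claim follows.

Yes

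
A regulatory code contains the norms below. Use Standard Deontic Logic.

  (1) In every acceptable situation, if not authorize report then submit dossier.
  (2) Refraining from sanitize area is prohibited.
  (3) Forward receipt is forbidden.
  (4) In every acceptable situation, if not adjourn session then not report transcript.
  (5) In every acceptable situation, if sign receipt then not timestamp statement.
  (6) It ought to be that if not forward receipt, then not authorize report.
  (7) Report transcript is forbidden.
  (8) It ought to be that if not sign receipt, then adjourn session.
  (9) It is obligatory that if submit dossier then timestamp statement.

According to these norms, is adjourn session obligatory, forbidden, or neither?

Premise 3, F(forward_receipt), is equivalent to O(¬forward_receipt).
With premise 6, O(¬forward_receipt → ¬authorize_report), the K-axiom yields O(¬authorize_report).
Premise 1 is O(¬authorize_report → submit_dossier); since O(¬authorize_report), deontic closure gives O(submit_dossier).
Applying K to premise 9 (O(submit_dossier → timestamp_statement)) and O(submit_dossier) yields O(timestamp_statement).
The contrapositive of premise 5 (O(sign_receipt → ¬timestamp_statement)) is O(timestamp_statement → ¬sign_receipt), and O(timestamp_statement) is already established, so O(¬sign_receipt).
Premise 8 is O(¬sign_receipt → adjourn_session); since O(¬sign_receipt), deontic closure gives O(adjourn_session).
Premises 2, 4, 7 do not contribute to this derivation.
Hence adjourn_session is obligatory.

Obligatory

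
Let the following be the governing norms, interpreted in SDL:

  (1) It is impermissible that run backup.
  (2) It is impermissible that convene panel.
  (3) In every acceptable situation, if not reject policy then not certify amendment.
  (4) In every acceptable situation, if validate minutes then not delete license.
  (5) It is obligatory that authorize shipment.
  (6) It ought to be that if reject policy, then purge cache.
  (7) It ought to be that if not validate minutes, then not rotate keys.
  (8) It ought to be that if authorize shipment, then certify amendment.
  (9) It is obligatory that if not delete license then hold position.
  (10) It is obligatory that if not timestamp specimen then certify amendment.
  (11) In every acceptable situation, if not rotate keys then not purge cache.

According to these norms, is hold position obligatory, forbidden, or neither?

Obligatory

From premise 5 we have O(authorize_shipment).
With premise 8, O(authorize_shipment → certify_amendment), the K-axiom yields O(certify_amendment).
The contrapositive of premise 3 (O(¬reject_policy → ¬certify_amendment)) is O(certify_amendment → reject_policy), and O(certify_amendment) is already established, so O(reject_policy).
From O(reject_policy) and premise 6, O(reject_policy → purge_cache), we obtain O(purge_cache).
Premise 11 is O(¬rotate_keys → ¬purge_cache); contrapositively O(purge_cache → rotate_keys). Since O(purge_cache) holds, K gives O(rotate_keys).
The contrapositive of premise 7 (O(¬validate_minutes → ¬rotate_keys)) is O(rotate_keys → validate_minutes), and O(rotate_keys) is already established, so O(validate_minutes).
Premise 4 is O(validate_minutes → ¬delete_license); since O(validate_minutes), deontic closure gives O(¬delete_license).
Applying K to premise 9 (O(¬delete_license → hold_position)) and O(¬delete_license) yields O(hold_position).
Premises 1, 2, 10 do not contribute to this derivation.
Hence hold_position is obligatory.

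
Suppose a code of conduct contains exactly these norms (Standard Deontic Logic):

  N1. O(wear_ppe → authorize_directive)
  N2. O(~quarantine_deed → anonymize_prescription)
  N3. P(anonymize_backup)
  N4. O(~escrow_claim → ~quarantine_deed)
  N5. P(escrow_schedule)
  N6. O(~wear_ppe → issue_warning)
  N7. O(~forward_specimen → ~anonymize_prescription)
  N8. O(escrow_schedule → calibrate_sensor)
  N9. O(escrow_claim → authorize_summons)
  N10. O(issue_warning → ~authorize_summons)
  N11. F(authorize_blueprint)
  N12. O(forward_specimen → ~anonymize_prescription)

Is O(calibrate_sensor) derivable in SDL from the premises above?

No

Premise 8 is O(escrow_schedule → calibrate_sensor), but O(escrow_schedule) is not derivable from the premises (the permission P(escrow_schedule) asserts only ~O(~escrow_schedule), not O(escrow_schedule)), so it does not yield O(calibrate_sensor).
No other premise forces O(calibrate_sensor). An ideal world satisfying every premise can still have calibrate_sensor false, so O(calibrate_sensor) is not derivable.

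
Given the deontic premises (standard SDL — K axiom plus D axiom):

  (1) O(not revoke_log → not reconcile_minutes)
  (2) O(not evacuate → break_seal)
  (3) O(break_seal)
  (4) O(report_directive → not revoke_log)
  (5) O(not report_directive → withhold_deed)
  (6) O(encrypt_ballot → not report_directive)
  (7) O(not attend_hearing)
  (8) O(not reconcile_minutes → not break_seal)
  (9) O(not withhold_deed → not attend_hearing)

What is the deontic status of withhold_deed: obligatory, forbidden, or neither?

Obligatory

Premise 3 states O(break_seal) outright.
Premise 8 is O(not reconcile_minutes → not break_seal); contrapositively O(break_seal → reconcile_minutes). Since O(break_seal) holds, K gives O(reconcile_minutes).
Premise 1, O(not revoke_log → not reconcile_minutes), contraposes to O(reconcile_minutes → revoke_log); with O(reconcile_minutes) we get O(revoke_log).
The contrapositive of premise 4 (O(report_directive → not revoke_log)) is O(revoke_log → not report_directive), and O(revoke_log) is already established, so O(not report_directive).
Applying K to premise 5 (O(not report_directive → withhold_deed)) and O(not report_directive) yields O(withhold_deed).
Premises 2, 6, 7, 9 do not contribute to this derivation.
Hence withhold_deed is obligatory.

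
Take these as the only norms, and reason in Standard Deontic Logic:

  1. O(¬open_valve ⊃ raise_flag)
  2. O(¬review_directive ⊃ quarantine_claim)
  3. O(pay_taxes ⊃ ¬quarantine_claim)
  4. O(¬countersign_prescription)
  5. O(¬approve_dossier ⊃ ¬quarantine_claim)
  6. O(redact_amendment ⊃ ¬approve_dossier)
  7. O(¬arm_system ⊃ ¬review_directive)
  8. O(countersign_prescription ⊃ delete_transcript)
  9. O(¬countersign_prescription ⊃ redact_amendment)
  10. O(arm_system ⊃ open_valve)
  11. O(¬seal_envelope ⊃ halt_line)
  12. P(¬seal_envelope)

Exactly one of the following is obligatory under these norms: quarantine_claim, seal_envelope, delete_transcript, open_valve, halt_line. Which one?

Premise 4 gives O(¬countersign_prescription).
With premise 9, O(¬countersign_prescription ⊃ redact_amendment), the K-axiom yields O(redact_amendment).
From O(redact_amendment) and premise 6, O(redact_amendment ⊃ ¬approve_dossier), we obtain O(¬approve_dossier).
Premise 5 is O(¬approve_dossier ⊃ ¬quarantine_claim); since O(¬approve_dossier), deontic closure gives O(¬quarantine_claim).
The contrapositive of premise 2 (O(¬review_directive ⊃ quarantine_claim)) is O(¬quarantine_claim ⊃ review_directive), and O(¬quarantine_claim) is already established, so O(review_directive).
Premise 7 is O(¬arm_system ⊃ ¬review_directive); contrapositively O(review_directive ⊃ arm_system). Since O(review_directive) holds, K gives O(arm_system).
With premise 10, O(arm_system ⊃ open_valve), the K-axiom yields O(open_valve).
So O(open_valve) holds — open_valve is obligatory. None of the other listed options is made obligatory by any chain of premises.

open_valve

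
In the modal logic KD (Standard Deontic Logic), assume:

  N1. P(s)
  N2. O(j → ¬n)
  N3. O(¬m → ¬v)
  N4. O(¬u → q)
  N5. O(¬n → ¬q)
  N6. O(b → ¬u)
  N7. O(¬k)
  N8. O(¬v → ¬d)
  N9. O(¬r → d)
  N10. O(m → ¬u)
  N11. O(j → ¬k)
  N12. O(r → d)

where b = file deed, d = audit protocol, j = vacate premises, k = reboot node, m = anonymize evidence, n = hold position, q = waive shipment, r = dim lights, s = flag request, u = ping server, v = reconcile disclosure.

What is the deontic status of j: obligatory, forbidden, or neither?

Premises 9 and 12 cover both cases: O(¬r → d) and O(r → d). Since ¬r ∨ r is a tautology, O(d) follows.
Premise 8 is O(¬v → ¬d); contrapositively O(d → v). Since O(d) holds, K gives O(v).
The contrapositive of premise 3 (O(¬m → ¬v)) is O(v → m), and O(v) is already established, so O(m).
From O(m) and premise 10, O(m → ¬u), we obtain O(¬u).
With premise 4, O(¬u → q), the K-axiom yields O(q).
The contrapositive of premise 5 (O(¬n → ¬q)) is O(q → n), and O(q) is already established, so O(n).
The contrapositive of premise 2 (O(j → ¬n)) is O(n → ¬j), and O(n) is already established, so O(¬j).
Premises 1, 6, 7, 11 do not contribute to this derivation.
Thus O(¬j), which is F(j): j is forbidden.

Forbidden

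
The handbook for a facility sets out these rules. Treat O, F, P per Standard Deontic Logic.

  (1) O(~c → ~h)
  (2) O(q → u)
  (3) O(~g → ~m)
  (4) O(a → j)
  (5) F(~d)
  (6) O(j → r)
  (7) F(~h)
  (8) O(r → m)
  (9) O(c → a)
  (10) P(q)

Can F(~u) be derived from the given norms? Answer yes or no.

Premise 2 is O(q → u), but O(q) is not derivable from the premises (the permission P(q) asserts only ~O(~q), not O(q)), so it does not yield O(u).
No other premise forces O(u). An ideal world satisfying every premise can still have ~u true, so F(~u) is not derivable.

No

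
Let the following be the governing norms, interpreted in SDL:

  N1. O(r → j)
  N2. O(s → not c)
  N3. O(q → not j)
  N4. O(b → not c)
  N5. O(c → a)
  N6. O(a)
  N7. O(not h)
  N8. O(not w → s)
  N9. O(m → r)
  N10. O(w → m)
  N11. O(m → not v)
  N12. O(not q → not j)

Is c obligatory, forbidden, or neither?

By case analysis on not q: premise 12 gives O(not q → not j) and premise 3 gives O(q → not j), so O(not j) either way.
Premise 1, O(r → j), contraposes to O(not j → not r); with O(not j) we get O(not r).
The contrapositive of premise 9 (O(m → r)) is O(not r → not m), and O(not r) is already established, so O(not m).
Premise 10 is O(w → m); contrapositively O(not m → not w). Since O(not m) holds, K gives O(not w).
From O(not w) and premise 8, O(not w → s), we obtain O(s).
With premise 2, O(s → not c), the K-axiom yields O(not c).
Premises 4, 5, 6, 7, 11 do not contribute to this derivation.
Thus O(not c), which is F(c): c is forbidden.

Forbidden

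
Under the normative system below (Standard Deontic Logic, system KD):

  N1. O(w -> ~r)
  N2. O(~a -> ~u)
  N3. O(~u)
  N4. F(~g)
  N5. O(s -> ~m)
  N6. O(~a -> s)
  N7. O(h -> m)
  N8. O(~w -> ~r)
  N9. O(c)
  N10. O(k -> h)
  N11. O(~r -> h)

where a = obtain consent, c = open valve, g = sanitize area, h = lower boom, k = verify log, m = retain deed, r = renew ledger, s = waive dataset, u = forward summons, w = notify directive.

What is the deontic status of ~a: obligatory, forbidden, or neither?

Premises 1 and 8 cover both cases: O(w -> ~r) and O(~w -> ~r). Since w ∨ ~w is a tautology, O(~r) follows.
Premise 11 is O(~r -> h); since O(~r), deontic closure gives O(h).
From O(h) and premise 7, O(h -> m), we obtain O(m).
Premise 5 is O(s -> ~m); contrapositively O(m -> ~s). Since O(m) holds, K gives O(~s).
Premise 6, O(~a -> s), contraposes to O(~s -> a); with O(~s) we get O(a).
Premises 2, 3, 4, 9, 10 do not contribute to this derivation.
Thus O(a), which is F(~a): ~a is forbidden.

Forbidden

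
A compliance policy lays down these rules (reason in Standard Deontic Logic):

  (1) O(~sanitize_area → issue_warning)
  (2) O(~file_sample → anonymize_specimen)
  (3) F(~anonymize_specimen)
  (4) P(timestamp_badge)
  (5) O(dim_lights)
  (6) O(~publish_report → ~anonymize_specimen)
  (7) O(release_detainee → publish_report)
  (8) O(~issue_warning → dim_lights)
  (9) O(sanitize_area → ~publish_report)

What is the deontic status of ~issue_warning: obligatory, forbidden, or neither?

Forbidden

F(~anonymize_specimen) at premise 3 means O(anonymize_specimen).
Premise 6 is O(~publish_report → ~anonymize_specimen); contrapositively O(anonymize_specimen → publish_report). Since O(anonymize_specimen) holds, K gives O(publish_report).
The contrapositive of premise 9 (O(sanitize_area → ~publish_report)) is O(publish_report → ~sanitize_area), and O(publish_report) is already established, so O(~sanitize_area).
With premise 1, O(~sanitize_area → issue_warning), the K-axiom yields O(issue_warning).
Premises 2, 4, 5, 7, 8 do not contribute to this derivation.
Thus O(issue_warning), which is F(~issue_warning): ~issue_warning is forbidden.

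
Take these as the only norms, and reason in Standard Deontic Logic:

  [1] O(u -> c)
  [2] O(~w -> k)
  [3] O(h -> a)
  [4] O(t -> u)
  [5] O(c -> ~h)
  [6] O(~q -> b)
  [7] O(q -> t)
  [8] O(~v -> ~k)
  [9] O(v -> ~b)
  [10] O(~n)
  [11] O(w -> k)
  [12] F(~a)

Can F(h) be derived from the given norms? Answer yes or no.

Premises 11 and 2 cover both cases: O(w -> k) and O(~w -> k). Since w ∨ ~w is a tautology, O(k) follows.
The contrapositive of premise 8 (O(~v -> ~k)) is O(k -> v), and O(k) is already established, so O(v).
Premise 9 is O(v -> ~b); since O(v), deontic closure gives O(~b).
Premise 6 is O(~q -> b); contrapositively O(~b -> q). Since O(~b) holds, K gives O(q).
From O(q) and premise 7, O(q -> t), we obtain O(t).
From O(t) and premise 4, O(t -> u), we obtain O(u).
From O(u) and premise 1, O(u -> c), we obtain O(c).
Applying K to premise 5 (O(c -> ~h)) and O(c) yields O(~h).
Premises 3, 10, 12 do not contribute to this derivation.
So O(~h) holds, i.e. F(h). The claim follows.

Yes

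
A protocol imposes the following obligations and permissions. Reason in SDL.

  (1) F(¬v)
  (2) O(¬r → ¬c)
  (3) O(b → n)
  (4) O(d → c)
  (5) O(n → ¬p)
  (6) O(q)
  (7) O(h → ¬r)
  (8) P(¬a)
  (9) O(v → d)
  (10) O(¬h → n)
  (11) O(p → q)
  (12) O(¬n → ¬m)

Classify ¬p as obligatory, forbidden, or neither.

Premise 1 is F(¬v), i.e. O(v).
Premise 9 is O(v → d); since O(v), deontic closure gives O(d).
Premise 4 is O(d → c); since O(d), deontic closure gives O(c).
Premise 2 is O(¬r → ¬c); contrapositively O(c → r). Since O(c) holds, K gives O(r).
The contrapositive of premise 7 (O(h → ¬r)) is O(r → ¬h), and O(r) is already established, so O(¬h).
From O(¬h) and premise 10, O(¬h → n), we obtain O(n).
Premise 5 is O(n → ¬p); since O(n), deontic closure gives O(¬p).
Premises 3, 6, 8, 11, 12 do not contribute to this derivation.
Hence ¬p is obligatory.

Obligatory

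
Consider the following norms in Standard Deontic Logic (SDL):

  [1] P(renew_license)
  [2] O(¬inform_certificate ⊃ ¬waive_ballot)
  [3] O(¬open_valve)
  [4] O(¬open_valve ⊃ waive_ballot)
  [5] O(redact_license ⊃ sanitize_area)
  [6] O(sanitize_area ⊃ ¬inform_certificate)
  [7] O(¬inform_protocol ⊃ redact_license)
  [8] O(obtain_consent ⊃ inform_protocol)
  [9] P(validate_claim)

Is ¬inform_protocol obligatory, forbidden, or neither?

Premise 3 gives O(¬open_valve).
Premise 4 is O(¬open_valve ⊃ waive_ballot); since O(¬open_valve), deontic closure gives O(waive_ballot).
The contrapositive of premise 2 (O(¬inform_certificate ⊃ ¬waive_ballot)) is O(waive_ballot ⊃ inform_certificate), and O(waive_ballot) is already established, so O(inform_certificate).
Premise 6, O(sanitize_area ⊃ ¬inform_certificate), contraposes to O(inform_certificate ⊃ ¬sanitize_area); with O(inform_certificate) we get O(¬sanitize_area).
Premise 5, O(redact_license ⊃ sanitize_area), contraposes to O(¬sanitize_area ⊃ ¬redact_license); with O(¬sanitize_area) we get O(¬redact_license).
The contrapositive of premise 7 (O(¬inform_protocol ⊃ redact_license)) is O(¬redact_license ⊃ inform_protocol), and O(¬redact_license) is already established, so O(inform_protocol).
Premises 1, 8, 9 do not contribute to this derivation.
Thus O(inform_protocol), which is F(¬inform_protocol): ¬inform_protocol is forbidden.

Forbidden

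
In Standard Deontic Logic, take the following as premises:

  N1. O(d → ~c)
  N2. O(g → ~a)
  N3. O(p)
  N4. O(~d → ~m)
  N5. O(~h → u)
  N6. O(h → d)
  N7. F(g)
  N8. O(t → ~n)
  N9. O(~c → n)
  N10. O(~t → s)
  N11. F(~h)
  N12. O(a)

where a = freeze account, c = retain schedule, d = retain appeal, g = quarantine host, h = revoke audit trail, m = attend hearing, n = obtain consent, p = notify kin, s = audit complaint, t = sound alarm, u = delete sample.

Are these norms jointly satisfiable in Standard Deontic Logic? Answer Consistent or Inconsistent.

Premise 2 is O(g → ~a), but O(g) is not derivable from the premises, so it does not yield O(~a).
So O(~a) is not derivable, and the apparent clash with O(a) does not arise.
A world satisfying every obligation exists (e.g. a=true, c=false, d=true, g=false, h=true, m=false, n=true, p=true, s=true, t=false, u=false); no atom is both obligatory and forbidden, so the set is consistent.

Consistent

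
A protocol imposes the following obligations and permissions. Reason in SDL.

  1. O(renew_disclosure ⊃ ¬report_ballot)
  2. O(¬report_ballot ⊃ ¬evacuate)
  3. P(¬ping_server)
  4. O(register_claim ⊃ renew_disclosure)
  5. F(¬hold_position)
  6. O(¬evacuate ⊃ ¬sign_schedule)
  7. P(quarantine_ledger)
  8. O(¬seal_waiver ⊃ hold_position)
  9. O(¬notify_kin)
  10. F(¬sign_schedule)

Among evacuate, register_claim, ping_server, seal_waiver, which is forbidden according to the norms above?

register_claim

Premise 10, F(¬sign_schedule), is equivalent to O(sign_schedule).
The contrapositive of premise 6 (O(¬evacuate ⊃ ¬sign_schedule)) is O(sign_schedule ⊃ evacuate), and O(sign_schedule) is already established, so O(evacuate).
Premise 2, O(¬report_ballot ⊃ ¬evacuate), contraposes to O(evacuate ⊃ report_ballot); with O(evacuate) we get O(report_ballot).
The contrapositive of premise 1 (O(renew_disclosure ⊃ ¬report_ballot)) is O(report_ballot ⊃ ¬renew_disclosure), and O(report_ballot) is already established, so O(¬renew_disclosure).
Premise 4, O(register_claim ⊃ renew_disclosure), contraposes to O(¬renew_disclosure ⊃ ¬register_claim); with O(¬renew_disclosure) we get O(¬register_claim).
So O(¬register_claim) holds, i.e. register_claim is forbidden. None of the other listed options is forbidden under the premises.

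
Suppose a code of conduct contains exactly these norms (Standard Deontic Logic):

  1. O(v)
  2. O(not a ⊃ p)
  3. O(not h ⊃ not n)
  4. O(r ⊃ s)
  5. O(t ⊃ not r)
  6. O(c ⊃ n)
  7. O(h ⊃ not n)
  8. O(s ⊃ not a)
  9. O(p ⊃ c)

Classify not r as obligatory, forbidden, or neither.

Premises 3 and 7 are O(not h ⊃ not n) and O(h ⊃ not n); every ideal world satisfies not h or h, so in either case not n holds — hence O(not n).
Premise 6, O(c ⊃ n), contraposes to O(not n ⊃ not c); with O(not n) we get O(not c).
The contrapositive of premise 9 (O(p ⊃ c)) is O(not c ⊃ not p), and O(not c) is already established, so O(not p).
Premise 2, O(not a ⊃ p), contraposes to O(not p ⊃ a); with O(not p) we get O(a).
The contrapositive of premise 8 (O(s ⊃ not a)) is O(a ⊃ not s), and O(a) is already established, so O(not s).
The contrapositive of premise 4 (O(r ⊃ s)) is O(not s ⊃ not r), and O(not s) is already established, so O(not r).
Premises 1, 5 do not contribute to this derivation.
Hence not r is obligatory.

Obligatory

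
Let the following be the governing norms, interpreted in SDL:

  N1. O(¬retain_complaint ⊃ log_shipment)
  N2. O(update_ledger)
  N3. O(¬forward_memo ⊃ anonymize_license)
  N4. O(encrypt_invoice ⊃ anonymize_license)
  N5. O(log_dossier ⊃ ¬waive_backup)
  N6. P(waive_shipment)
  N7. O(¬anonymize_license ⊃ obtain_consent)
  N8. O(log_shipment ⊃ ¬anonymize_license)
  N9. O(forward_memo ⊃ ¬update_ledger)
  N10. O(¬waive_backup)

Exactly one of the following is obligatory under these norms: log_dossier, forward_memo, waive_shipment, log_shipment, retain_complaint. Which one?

Premise 2 states O(update_ledger) outright.
The contrapositive of premise 9 (O(forward_memo ⊃ ¬update_ledger)) is O(update_ledger ⊃ ¬forward_memo), and O(update_ledger) is already established, so O(¬forward_memo).
Premise 3 is O(¬forward_memo ⊃ anonymize_license); since O(¬forward_memo), deontic closure gives O(anonymize_license).
Premise 8 is O(log_shipment ⊃ ¬anonymize_license); contrapositively O(anonymize_license ⊃ ¬log_shipment). Since O(anonymize_license) holds, K gives O(¬log_shipment).
Premise 1, O(¬retain_complaint ⊃ log_shipment), contraposes to O(¬log_shipment ⊃ retain_complaint); with O(¬log_shipment) we get O(retain_complaint).
So O(retain_complaint) holds — retain_complaint is obligatory. None of the other listed options is made obligatory by any chain of premises.

retain_complaint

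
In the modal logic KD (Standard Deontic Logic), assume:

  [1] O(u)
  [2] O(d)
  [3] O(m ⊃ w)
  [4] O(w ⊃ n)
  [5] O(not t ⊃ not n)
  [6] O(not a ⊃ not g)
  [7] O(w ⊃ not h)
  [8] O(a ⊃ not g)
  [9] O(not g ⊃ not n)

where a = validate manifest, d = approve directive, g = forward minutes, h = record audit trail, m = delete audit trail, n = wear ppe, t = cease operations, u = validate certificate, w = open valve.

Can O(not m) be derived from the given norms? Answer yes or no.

Premises 8 and 6 are O(a ⊃ not g) and O(not a ⊃ not g); every ideal world satisfies a or not a, so in either case not g holds — hence O(not g).
Applying K to premise 9 (O(not g ⊃ not n)) and O(not g) yields O(not n).
Premise 4, O(w ⊃ n), contraposes to O(not n ⊃ not w); with O(not n) we get O(not w).
Premise 3, O(m ⊃ w), contraposes to O(not w ⊃ not m); with O(not w) we get O(not m).
Premises 1, 2, 5, 7 do not contribute to this derivation.
So O(not m) follows.

Yes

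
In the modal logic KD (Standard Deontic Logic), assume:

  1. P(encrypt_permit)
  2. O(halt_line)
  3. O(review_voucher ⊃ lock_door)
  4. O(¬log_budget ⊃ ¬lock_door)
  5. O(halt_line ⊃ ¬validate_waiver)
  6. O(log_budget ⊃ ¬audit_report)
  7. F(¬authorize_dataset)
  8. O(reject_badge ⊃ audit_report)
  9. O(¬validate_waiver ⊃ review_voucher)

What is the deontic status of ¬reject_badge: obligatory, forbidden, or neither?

Premise 2 gives O(halt_line).
Applying K to premise 5 (O(halt_line ⊃ ¬validate_waiver)) and O(halt_line) yields O(¬validate_waiver).
With premise 9, O(¬validate_waiver ⊃ review_voucher), the K-axiom yields O(review_voucher).
From O(review_voucher) and premise 3, O(review_voucher ⊃ lock_door), we obtain O(lock_door).
Premise 4 is O(¬log_budget ⊃ ¬lock_door); contrapositively O(lock_door ⊃ log_budget). Since O(lock_door) holds, K gives O(log_budget).
From O(log_budget) and premise 6, O(log_budget ⊃ ¬audit_report), we obtain O(¬audit_report).
Premise 8, O(reject_badge ⊃ audit_report), contraposes to O(¬audit_report ⊃ ¬reject_badge); with O(¬audit_report) we get O(¬reject_badge).
Premises 1, 7 do not contribute to this derivation.
Hence ¬reject_badge is obligatory.

Obligatory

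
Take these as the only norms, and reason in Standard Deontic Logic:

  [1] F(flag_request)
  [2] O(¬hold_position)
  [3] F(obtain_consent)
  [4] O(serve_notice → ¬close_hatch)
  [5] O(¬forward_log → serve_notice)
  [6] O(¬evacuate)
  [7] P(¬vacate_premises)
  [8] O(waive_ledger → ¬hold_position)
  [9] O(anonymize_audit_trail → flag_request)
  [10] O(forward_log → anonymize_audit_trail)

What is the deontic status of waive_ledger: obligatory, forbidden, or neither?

Neither

Premise 8 is O(waive_ledger → ¬hold_position); even if O(¬hold_position) held, inferring O(waive_ledger) would be affirming the consequent — invalid.
No premise or chain of K-axiom applications forces O(waive_ledger), and none forces O(¬waive_ledger). So waive_ledger is neither obligatory nor forbidden under these norms.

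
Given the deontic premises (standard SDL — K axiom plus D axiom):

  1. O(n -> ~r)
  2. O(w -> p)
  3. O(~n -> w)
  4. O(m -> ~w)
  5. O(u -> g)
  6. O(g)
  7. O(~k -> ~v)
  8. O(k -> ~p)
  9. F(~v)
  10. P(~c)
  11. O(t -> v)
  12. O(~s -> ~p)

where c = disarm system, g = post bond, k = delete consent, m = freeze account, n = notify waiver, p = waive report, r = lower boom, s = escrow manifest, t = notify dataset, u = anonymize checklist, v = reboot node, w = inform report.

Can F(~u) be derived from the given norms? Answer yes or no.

Premise 5 is O(u -> g); even if O(g) held, inferring O(u) would be affirming the consequent — invalid.
No other premise forces O(u). An ideal world satisfying every premise can still have ~u true, so F(~u) is not derivable.

No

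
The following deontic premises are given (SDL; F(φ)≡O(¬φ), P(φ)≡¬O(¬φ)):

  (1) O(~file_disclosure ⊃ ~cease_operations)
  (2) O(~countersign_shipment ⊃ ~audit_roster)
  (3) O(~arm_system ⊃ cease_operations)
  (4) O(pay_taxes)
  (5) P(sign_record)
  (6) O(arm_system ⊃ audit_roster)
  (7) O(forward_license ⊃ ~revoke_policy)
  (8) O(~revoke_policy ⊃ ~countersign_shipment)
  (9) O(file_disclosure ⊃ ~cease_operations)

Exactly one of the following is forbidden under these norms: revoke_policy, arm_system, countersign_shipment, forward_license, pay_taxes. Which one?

Premises 1 and 9 cover both cases: O(~file_disclosure ⊃ ~cease_operations) and O(file_disclosure ⊃ ~cease_operations). Since ~file_disclosure ∨ file_disclosure is a tautology, O(~cease_operations) follows.
The contrapositive of premise 3 (O(~arm_system ⊃ cease_operations)) is O(~cease_operations ⊃ arm_system), and O(~cease_operations) is already established, so O(arm_system).
Premise 6 is O(arm_system ⊃ audit_roster); since O(arm_system), deontic closure gives O(audit_roster).
Premise 2 is O(~countersign_shipment ⊃ ~audit_roster); contrapositively O(audit_roster ⊃ countersign_shipment). Since O(audit_roster) holds, K gives O(countersign_shipment).
Premise 8 is O(~revoke_policy ⊃ ~countersign_shipment); contrapositively O(countersign_shipment ⊃ revoke_policy). Since O(countersign_shipment) holds, K gives O(revoke_policy).
Premise 7, O(forward_license ⊃ ~revoke_policy), contraposes to O(revoke_policy ⊃ ~forward_license); with O(revoke_policy) we get O(~forward_license).
So O(~forward_license) holds, i.e. forward_license is forbidden. None of the other listed options is forbidden under the premises.

forward_license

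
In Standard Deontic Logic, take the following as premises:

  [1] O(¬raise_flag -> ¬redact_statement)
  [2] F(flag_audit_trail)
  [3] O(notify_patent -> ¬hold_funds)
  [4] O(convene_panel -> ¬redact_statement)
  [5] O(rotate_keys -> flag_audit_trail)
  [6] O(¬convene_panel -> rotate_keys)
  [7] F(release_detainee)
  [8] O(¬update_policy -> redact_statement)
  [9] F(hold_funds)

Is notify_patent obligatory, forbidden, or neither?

Premise 3 is O(notify_patent -> ¬hold_funds); even if O(¬hold_funds) held, inferring O(notify_patent) would be affirming the consequent — invalid.
No premise or chain of K-axiom applications forces O(notify_patent), and none forces O(¬notify_patent). So notify_patent is neither obligatory nor forbidden under these norms.

Neither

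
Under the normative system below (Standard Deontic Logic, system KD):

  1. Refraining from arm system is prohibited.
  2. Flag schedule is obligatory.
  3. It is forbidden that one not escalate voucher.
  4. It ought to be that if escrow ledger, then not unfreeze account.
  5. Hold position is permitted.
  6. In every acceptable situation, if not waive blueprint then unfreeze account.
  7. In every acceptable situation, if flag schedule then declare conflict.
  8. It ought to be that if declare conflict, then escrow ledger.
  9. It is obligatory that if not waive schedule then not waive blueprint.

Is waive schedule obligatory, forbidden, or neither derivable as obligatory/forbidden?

Obligatory

From premise 2 we have O(flag_schedule).
Premise 7 is O(flag_schedule → declare_conflict); since O(flag_schedule), deontic closure gives O(declare_conflict).
Premise 8 is O(declare_conflict → escrow_ledger); since O(declare_conflict), deontic closure gives O(escrow_ledger).
Premise 4 is O(escrow_ledger → ¬unfreeze_account); since O(escrow_ledger), deontic closure gives O(¬unfreeze_account).
Premise 6 is O(¬waive_blueprint → unfreeze_account); contrapositively O(¬unfreeze_account → waive_blueprint). Since O(¬unfreeze_account) holds, K gives O(waive_blueprint).
Premise 9 is O(¬waive_schedule → ¬waive_blueprint); contrapositively O(waive_blueprint → waive_schedule). Since O(waive_blueprint) holds, K gives O(waive_schedule).
Premises 1, 3, 5 do not contribute to this derivation.
Hence waive_schedule is obligatory.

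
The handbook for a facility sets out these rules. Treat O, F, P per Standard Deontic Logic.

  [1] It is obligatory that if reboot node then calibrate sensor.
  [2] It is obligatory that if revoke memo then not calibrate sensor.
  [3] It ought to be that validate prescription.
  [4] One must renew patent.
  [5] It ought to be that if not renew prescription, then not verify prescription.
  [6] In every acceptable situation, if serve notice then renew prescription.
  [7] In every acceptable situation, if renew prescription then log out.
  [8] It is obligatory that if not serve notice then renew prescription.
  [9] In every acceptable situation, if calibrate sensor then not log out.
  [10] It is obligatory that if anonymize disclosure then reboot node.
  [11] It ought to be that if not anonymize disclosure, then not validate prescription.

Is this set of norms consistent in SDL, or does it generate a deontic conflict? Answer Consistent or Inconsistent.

Inconsistent

Premises 8 and 6 are O(¬serve_notice → renew_prescription) and O(serve_notice → renew_prescription); every ideal world satisfies ¬serve_notice or serve_notice, so in either case renew_prescription holds — hence O(renew_prescription).
With premise 7, O(renew_prescription → log_out), the K-axiom yields O(log_out).
The contrapositive of premise 9 (O(calibrate_sensor → ¬log_out)) is O(log_out → ¬calibrate_sensor), and O(log_out) is already established, so O(¬calibrate_sensor).
The contrapositive of premise 1 (O(reboot_node → calibrate_sensor)) is O(¬calibrate_sensor → ¬reboot_node), and O(¬calibrate_sensor) is already established, so O(¬reboot_node).
Premise 10 is O(anonymize_disclosure → reboot_node); contrapositively O(¬reboot_node → ¬anonymize_disclosure). Since O(¬reboot_node) holds, K gives O(¬anonymize_disclosure).
With premise 11, O(¬anonymize_disclosure → ¬validate_prescription), the K-axiom yields O(¬validate_prescription).
Yet premise 3 states O(validate_prescription).
We now have both O(¬validate_prescription) and O(validate_prescription) — validate_prescription is simultaneously obligatory and forbidden, violating the D-axiom.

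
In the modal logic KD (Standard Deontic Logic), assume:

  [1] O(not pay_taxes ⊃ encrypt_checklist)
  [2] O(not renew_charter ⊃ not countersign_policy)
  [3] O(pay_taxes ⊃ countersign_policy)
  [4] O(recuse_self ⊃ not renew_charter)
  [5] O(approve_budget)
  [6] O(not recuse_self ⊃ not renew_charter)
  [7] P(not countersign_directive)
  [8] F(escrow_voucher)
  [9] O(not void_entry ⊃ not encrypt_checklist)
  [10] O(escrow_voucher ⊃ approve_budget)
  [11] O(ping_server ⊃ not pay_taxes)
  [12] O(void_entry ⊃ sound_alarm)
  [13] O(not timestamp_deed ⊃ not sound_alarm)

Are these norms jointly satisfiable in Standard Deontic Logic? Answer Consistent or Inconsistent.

Consistent

Premise 10 is O(escrow_voucher ⊃ approve_budget); even if O(approve_budget) held, inferring O(escrow_voucher) would be affirming the consequent — invalid.
So O(escrow_voucher) is not derivable, and the apparent clash with O(not escrow_voucher) does not arise.
A world satisfying every obligation exists (e.g. approve_budget=true, countersign_directive=false, countersign_policy=false, encrypt_checklist=true, escrow_voucher=false, pay_taxes=false, ping_server=false, recuse_self=false, renew_charter=false, sound_alarm=true, timestamp_deed=true, void_entry=true); no atom is both obligatory and forbidden, so the set is consistent.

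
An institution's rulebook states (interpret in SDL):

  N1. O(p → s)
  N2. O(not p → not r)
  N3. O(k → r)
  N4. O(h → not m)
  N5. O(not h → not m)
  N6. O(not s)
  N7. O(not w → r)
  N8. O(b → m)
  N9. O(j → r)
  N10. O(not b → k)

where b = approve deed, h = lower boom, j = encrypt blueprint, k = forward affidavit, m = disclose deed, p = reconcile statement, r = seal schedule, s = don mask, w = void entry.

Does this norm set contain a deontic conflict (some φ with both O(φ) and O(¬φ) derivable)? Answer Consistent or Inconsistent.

Premises 4 and 5 are O(h → not m) and O(not h → not m); every ideal world satisfies h or not h, so in either case not m holds — hence O(not m).
Premise 8 is O(b → m); contrapositively O(not m → not b). Since O(not m) holds, K gives O(not b).
Applying K to premise 10 (O(not b → k)) and O(not b) yields O(k).
With premise 3, O(k → r), the K-axiom yields O(r).
The contrapositive of premise 2 (O(not p → not r)) is O(r → p), and O(r) is already established, so O(p).
From O(p) and premise 1, O(p → s), we obtain O(s).
But premise 6 directly asserts O(not s).
We now have both O(s) and O(not s) — s is simultaneously obligatory and forbidden, violating the D-axiom.

Inconsistent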